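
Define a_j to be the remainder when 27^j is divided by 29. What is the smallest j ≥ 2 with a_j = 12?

21

We have a_1 = 27,  a_2 = 4,  a_3 = 21,  a_4 = 16,  a_5 = 26,  a_6 = 6,  a_7 = 17,  a_8 = 24,  a_9 = 10,  a_{10} = 9,  a_{11} = 11,  a_{12} = 7,  a_{13} = 15,  a_{14} = 28,  a_{15} = 2,  a_{16} = 25,  a_{17} = 8,  a_{18} = 13,  a_{19} = 3,  a_{20} = 23,  a_{21} = 12,  a_{22} = 5,  a_{23} = 19,  a_{24} = 20,  a_{25} = 18,  a_{26} = 22,  a_{27} = 14,  a_{28} = 1,  a_{29} = 27.
Since a_{29} = a_1 = 27, the sequence is periodic with period 28.
The value 12 first appears (with j ≥ 2) at a_{21}.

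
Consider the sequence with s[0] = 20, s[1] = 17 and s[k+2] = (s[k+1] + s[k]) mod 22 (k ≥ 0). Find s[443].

Listing terms: s[0] = 20,  s[1] = 17,  s[2] = 15,  s[3] = 10,  s[4] = 3,  s[5] = 13,  s[6] = 16,  s[7] = 7,  s[8] = 1,  s[9] = 8,  s[10] = 9,  s[11] = 17,  s[12] = 4,  s[13] = 21,  s[14] = 3,  s[15] = 2,  s[16] = 5,  s[17] = 7,  s[18] = 12,  s[19] = 19,  s[20] = 9,  s[21] = 6,  s[22] = 15,  s[23] = 21,  s[24] = 14,  s[25] = 13,  s[26] = 5,  s[27] = 18,  s[28] = 1,  s[29] = 19,  s[30] = 20,  s[31] = 17.
The sequence repeats with period 30.
So s[443] = s[0 + ((443-0) mod 30)] = s[23] = 21.

21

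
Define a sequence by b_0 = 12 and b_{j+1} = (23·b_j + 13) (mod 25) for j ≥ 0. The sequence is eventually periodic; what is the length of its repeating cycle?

b_0 = 12; b_1 = 14; b_2 = 10; b_3 = 18; b_4 = 2; b_5 = 9; b_6 = 20; b_7 = 23; b_8 = 17; b_9 = 4; b_{10} = 5; b_{11} = 3; b_{12} = 7; b_{13} = 24; b_{14} = 15; b_{15} = 8; b_{16} = 22; b_{17} = 19; b_{18} = 0; b_{19} = 13; b_{20} = 12.
Since b_{20} = b_0 = 12, the sequence is periodic with period 20.

20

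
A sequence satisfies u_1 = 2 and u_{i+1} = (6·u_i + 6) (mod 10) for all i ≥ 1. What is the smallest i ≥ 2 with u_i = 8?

2

Listing terms: u_1 = 2, u_2 = 8, u_3 = 4, u_4 = 0, u_5 = 6, u_6 = 2.
Since u_6 = u_1 = 2, the sequence is periodic with period 5.
The value 8 first appears (with i ≥ 2) at u_2.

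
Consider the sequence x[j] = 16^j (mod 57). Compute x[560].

Computing terms: x[1] = 16; x[2] = 28; x[3] = 49; x[4] = 43; x[5] = 4; x[6] = 7; x[7] = 55; x[8] = 25; x[9] = 1; x[10] = 16.
Since x[10] = x[1] = 16, the sequence is periodic with period 9.
(560 - 1) mod 9 = 1, so x[560] = x[2] = 28.

28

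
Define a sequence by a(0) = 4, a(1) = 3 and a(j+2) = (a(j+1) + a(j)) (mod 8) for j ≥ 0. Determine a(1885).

Computing terms: a(0) = 4,  a(1) = 3,  a(2) = 7,  a(3) = 2,  a(4) = 1,  a(5) = 3,  a(6) = 4,  a(7) = 7,  a(8) = 3,  a(9) = 2,  a(10) = 5,  a(11) = 7,  a(12) = 4,  a(13) = 3.
Since (a(12), a(13)) = (a(0), a(1)) = (4, 3) (two consecutive terms determine the rest), the sequence is periodic with period 12.
(1885 - 0) mod 12 = 1, so a(1885) = a(1) = 3.

3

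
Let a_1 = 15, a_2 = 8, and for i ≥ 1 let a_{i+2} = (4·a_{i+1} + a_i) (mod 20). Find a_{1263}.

7

Listing terms: a_1 = 15; a_2 = 8; a_3 = 7; a_4 = 16; a_5 = 11; a_6 = 0; a_7 = 11; a_8 = 4; a_9 = 7; a_{10} = 12; a_{11} = 15; a_{12} = 12; a_{13} = 3; a_{14} = 4; a_{15} = 19; a_{16} = 0; a_{17} = 19; a_{18} = 16; a_{19} = 3; a_{20} = 8; a_{21} = 15; a_{22} = 8.
Since (a_{21}, a_{22}) = (a_1, a_2) = (15, 8) (two consecutive terms determine the rest), the sequence is periodic with period 20.
So a_{1263} = a_{1 + ((1263-1) mod 20)} = a_3 = 7.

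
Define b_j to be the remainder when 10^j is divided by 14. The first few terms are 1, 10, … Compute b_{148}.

4

We have b_0 = 1, b_1 = 10, b_2 = 2, b_3 = 6, b_4 = 4, b_5 = 12, b_6 = 8, b_7 = 10.
Since b_7 = b_1 = 10, the sequence is eventually periodic: after a pre-period of length 1 it cycles with period 6.
For j ≥ 1, b_j depends only on (j - 1) mod 6. (148 - 1) mod 6 = 3, so b_{148} = b_4 = 4.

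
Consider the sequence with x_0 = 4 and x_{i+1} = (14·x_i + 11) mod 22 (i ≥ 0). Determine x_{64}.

5

Listing terms: x_0 = 4,  x_1 = 1,  x_2 = 3,  x_3 = 9,  x_4 = 5,  x_5 = 15,  x_6 = 1.
Since x_6 = x_1 = 1, the sequence is eventually periodic: after a pre-period of length 1 it cycles with period 5.
For i ≥ 1, x_i depends only on (i - 1) mod 5. (64 - 1) mod 5 = 3, so x_{64} = x_4 = 5.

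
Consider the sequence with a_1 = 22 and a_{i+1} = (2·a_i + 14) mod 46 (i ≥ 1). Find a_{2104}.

38

Listing terms: a_1 = 22,  a_2 = 12,  a_3 = 38,  a_4 = 44,  a_5 = 10,  a_6 = 34,  a_7 = 36,  a_8 = 40,  a_9 = 2,  a_{10} = 18,  a_{11} = 4,  a_{12} = 22.
Since a_{12} = a_1 = 22, the sequence is periodic with period 11.
So a_{2104} = a_{1 + ((2104-1) mod 11)} = a_3 = 38.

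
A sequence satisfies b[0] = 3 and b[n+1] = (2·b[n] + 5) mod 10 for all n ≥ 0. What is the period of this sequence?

Listing terms: b[0] = 3, b[1] = 1, b[2] = 7, b[3] = 9, b[4] = 3.
Since b[4] = b[0] = 3, the sequence is periodic with period 4.

4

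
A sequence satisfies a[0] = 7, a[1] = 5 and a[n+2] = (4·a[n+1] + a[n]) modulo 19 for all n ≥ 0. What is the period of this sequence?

a[0] = 7; a[1] = 5; a[2] = 8; a[3] = 18; a[4] = 4; a[5] = 15; a[6] = 7; a[7] = 5.
Since (a[6], a[7]) = (a[0], a[1]) = (7, 5) (two consecutive terms determine the rest), the sequence is periodic with period 6.

6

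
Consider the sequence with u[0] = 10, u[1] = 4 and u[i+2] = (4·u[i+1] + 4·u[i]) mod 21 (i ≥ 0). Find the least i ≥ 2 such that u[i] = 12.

u[0] = 10; u[1] = 4; u[2] = 14; u[3] = 9; u[4] = 8; u[5] = 5; u[6] = 10; u[7] = 18; u[8] = 7; u[9] = 16; u[10] = 8; u[11] = 12; u[12] = 17; u[13] = 11; u[14] = 7; u[15] = 9; u[16] = 1; u[17] = 19; u[18] = 17; u[19] = 18; u[20] = 14; u[21] = 2; u[22] = 1; u[23] = 12; u[24] = 10; u[25] = 4.
The sequence repeats with period 24.
The value 12 first appears (with i ≥ 2) at u[11].

11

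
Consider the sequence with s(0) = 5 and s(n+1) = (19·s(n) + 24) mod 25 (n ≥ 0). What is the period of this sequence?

Listing terms: s(0) = 5, s(1) = 19, s(2) = 10, s(3) = 14, s(4) = 15, s(5) = 9, s(6) = 20, s(7) = 4, s(8) = 0, s(9) = 24, s(10) = 5.
Since s(10) = s(0) = 5, the sequence is periodic with period 10.

10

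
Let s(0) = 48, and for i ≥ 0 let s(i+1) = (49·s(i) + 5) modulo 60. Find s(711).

27

Listing terms: s(0) = 48; s(1) = 17; s(2) = 58; s(3) = 27; s(4) = 8; s(5) = 37; s(6) = 18; s(7) = 47; s(8) = 28; s(9) = 57; s(10) = 38; s(11) = 7; s(12) = 48.
The sequence repeats with period 12.
So s(711) = s(0 + ((711-0) mod 12)) = s(3) = 27.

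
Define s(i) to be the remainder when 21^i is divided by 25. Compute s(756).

s(1) = 21, s(2) = 16, s(3) = 11, s(4) = 6, s(5) = 1, s(6) = 21.
The sequence repeats with period 5.
(756 - 1) mod 5 = 0, so s(756) = s(1) = 21.

21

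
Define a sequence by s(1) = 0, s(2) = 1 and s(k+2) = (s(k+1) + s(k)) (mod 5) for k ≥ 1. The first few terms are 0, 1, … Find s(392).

s(1) = 0, s(2) = 1, s(3) = 1, s(4) = 2, s(5) = 3, s(6) = 0, s(7) = 3, s(8) = 3, s(9) = 1, s(10) = 4, s(11) = 0, s(12) = 4, s(13) = 4, s(14) = 3, s(15) = 2, s(16) = 0, s(17) = 2, s(18) = 2, s(19) = 4, s(20) = 1, s(21) = 0, s(22) = 1.
The sequence repeats with period 20.
(392 - 1) mod 20 = 11, so s(392) = s(12) = 4.

4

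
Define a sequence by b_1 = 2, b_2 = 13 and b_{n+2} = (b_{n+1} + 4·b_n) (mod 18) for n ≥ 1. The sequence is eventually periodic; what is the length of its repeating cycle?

b_1 = 2,  b_2 = 13,  b_3 = 3,  b_4 = 1,  b_5 = 13,  b_6 = 17,  b_7 = 15,  b_8 = 11,  b_9 = 17,  b_{10} = 7,  b_{11} = 3,  b_{12} = 13,  b_{13} = 7,  b_{14} = 5,  b_{15} = 15,  b_{16} = 17,  b_{17} = 5,  b_{18} = 1,  b_{19} = 3,  b_{20} = 7,  b_{21} = 1,  b_{22} = 11,  b_{23} = 15,  b_{24} = 5,  b_{25} = 11,  b_{26} = 13,  b_{27} = 3.
Since (b_{26}, b_{27}) = (b_2, b_3) = (13, 3) (two consecutive terms determine the rest), the sequence is eventually periodic: after a pre-period of length 1 it cycles with period 24.

24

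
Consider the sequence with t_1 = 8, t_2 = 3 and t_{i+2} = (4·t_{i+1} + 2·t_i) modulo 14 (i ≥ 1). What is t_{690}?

We have t_1 = 8,  t_2 = 3,  t_3 = 0,  t_4 = 6,  t_5 = 10,  t_6 = 10,  t_7 = 4,  t_8 = 8,  t_9 = 12,  t_{10} = 8,  t_{11} = 0,  t_{12} = 2,  t_{13} = 8,  t_{14} = 8,  t_{15} = 6,  t_{16} = 12,  t_{17} = 4,  t_{18} = 12,  t_{19} = 0,  t_{20} = 10,  t_{21} = 12,  t_{22} = 12,  t_{23} = 2,  t_{24} = 4,  t_{25} = 6,  t_{26} = 4,  t_{27} = 0,  t_{28} = 8,  t_{29} = 4,  t_{30} = 4,  t_{31} = 10,  t_{32} = 6,  t_{33} = 2,  t_{34} = 6,  t_{35} = 0,  t_{36} = 12,  t_{37} = 6,  t_{38} = 6,  t_{39} = 8,  t_{40} = 2,  t_{41} = 10,  t_{42} = 2,  t_{43} = 0,  t_{44} = 4,  t_{45} = 2,  t_{46} = 2,  t_{47} = 12,  t_{48} = 10,  t_{49} = 8,  t_{50} = 10,  t_{51} = 0,  t_{52} = 6.
Since (t_{51}, t_{52}) = (t_3, t_4) = (0, 6) (two consecutive terms determine the rest), the sequence is eventually periodic: after a pre-period of length 2 it cycles with period 48.
For i ≥ 3, t_i depends only on (i - 3) mod 48. (690 - 3) mod 48 = 15, so t_{690} = t_{18} = 12.

12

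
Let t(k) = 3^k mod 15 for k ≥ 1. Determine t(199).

Listing terms: t(1) = 3, t(2) = 9, t(3) = 12, t(4) = 6, t(5) = 3.
The sequence repeats with period 4.
So t(199) = t(1 + ((199-1) mod 4)) = t(3) = 12.

12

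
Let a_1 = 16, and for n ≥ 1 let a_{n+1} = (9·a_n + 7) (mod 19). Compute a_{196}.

Listing terms: a_1 = 16,  a_2 = 18,  a_3 = 17,  a_4 = 8,  a_5 = 3,  a_6 = 15,  a_7 = 9,  a_8 = 12,  a_9 = 1,  a_{10} = 16.
Since a_{10} = a_1 = 16, the sequence is periodic with period 9.
(196 - 1) mod 9 = 6, so a_{196} = a_7 = 9.

9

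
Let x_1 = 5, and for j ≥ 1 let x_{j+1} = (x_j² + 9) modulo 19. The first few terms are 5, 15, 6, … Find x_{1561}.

x_1 = 5, x_2 = 15, x_3 = 6, x_4 = 7, x_5 = 1, x_6 = 10, x_7 = 14, x_8 = 15.
Since x_8 = x_2 = 15, the sequence is eventually periodic: after a pre-period of length 1 it cycles with period 6.
For j ≥ 2, x_j depends only on (j - 2) mod 6. (1561 - 2) mod 6 = 5, so x_{1561} = x_7 = 14.

14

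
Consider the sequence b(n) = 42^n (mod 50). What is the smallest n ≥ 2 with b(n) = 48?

7

We have b(1) = 42,  b(2) = 14,  b(3) = 38,  b(4) = 46,  b(5) = 32,  b(6) = 44,  b(7) = 48,  b(8) = 16,  b(9) = 22,  b(10) = 24,  b(11) = 8,  b(12) = 36,  b(13) = 12,  b(14) = 4,  b(15) = 18,  b(16) = 6,  b(17) = 2,  b(18) = 34,  b(19) = 28,  b(20) = 26,  b(21) = 42.
Since b(21) = b(1) = 42, the sequence is periodic with period 20.
The value 48 first appears (with n ≥ 2) at b(7).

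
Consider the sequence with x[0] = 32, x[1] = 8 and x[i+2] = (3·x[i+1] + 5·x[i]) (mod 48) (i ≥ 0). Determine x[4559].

40

x[0] = 32; x[1] = 8; x[2] = 40; x[3] = 16; x[4] = 8; x[5] = 8; x[6] = 16; x[7] = 40; x[8] = 8; x[9] = 32; x[10] = 40; x[11] = 40; x[12] = 32; x[13] = 8.
The sequence repeats with period 12.
(4559 - 0) mod 12 = 11, so x[4559] = x[11] = 40.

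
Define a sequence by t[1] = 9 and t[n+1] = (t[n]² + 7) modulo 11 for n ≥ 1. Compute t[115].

Computing terms: t[1] = 9,  t[2] = 0,  t[3] = 7,  t[4] = 1,  t[5] = 8,  t[6] = 5,  t[7] = 10,  t[8] = 8.
Since t[8] = t[5] = 8, the sequence is eventually periodic: after a pre-period of length 4 it cycles with period 3.
For n ≥ 5, t[n] depends only on (n - 5) mod 3. (115 - 5) mod 3 = 2, so t[115] = t[7] = 10.

10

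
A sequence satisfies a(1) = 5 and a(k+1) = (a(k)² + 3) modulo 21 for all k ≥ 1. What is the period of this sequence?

3

Computing terms: a(1) = 5, a(2) = 7, a(3) = 10, a(4) = 19, a(5) = 7.
Since a(5) = a(2) = 7, the sequence is eventually periodic: after a pre-period of length 1 it cycles with period 3.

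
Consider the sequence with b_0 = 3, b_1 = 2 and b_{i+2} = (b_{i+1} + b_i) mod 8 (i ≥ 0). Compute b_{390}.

7

Listing terms: b_0 = 3, b_1 = 2, b_2 = 5, b_3 = 7, b_4 = 4, b_5 = 3, b_6 = 7, b_7 = 2, b_8 = 1, b_9 = 3, b_{10} = 4, b_{11} = 7, b_{12} = 3, b_{13} = 2.
The sequence repeats with period 12.
So b_{390} = b_{0 + ((390-0) mod 12)} = b_6 = 7.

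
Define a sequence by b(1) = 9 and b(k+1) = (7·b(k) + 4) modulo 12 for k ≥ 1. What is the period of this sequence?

Listing terms: b(1) = 9,  b(2) = 7,  b(3) = 5,  b(4) = 3,  b(5) = 1,  b(6) = 11,  b(7) = 9.
The sequence repeats with period 6.

6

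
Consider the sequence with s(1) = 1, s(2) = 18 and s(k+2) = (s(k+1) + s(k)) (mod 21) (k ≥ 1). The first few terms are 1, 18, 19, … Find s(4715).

16

Listing terms: s(1) = 1; s(2) = 18; s(3) = 19; s(4) = 16; s(5) = 14; s(6) = 9; s(7) = 2; s(8) = 11; s(9) = 13; s(10) = 3; s(11) = 16; s(12) = 19; s(13) = 14; s(14) = 12; s(15) = 5; s(16) = 17; s(17) = 1; s(18) = 18.
Since (s(17), s(18)) = (s(1), s(2)) = (1, 18) (two consecutive terms determine the rest), the sequence is periodic with period 16.
So s(4715) = s(1 + ((4715-1) mod 16)) = s(11) = 16.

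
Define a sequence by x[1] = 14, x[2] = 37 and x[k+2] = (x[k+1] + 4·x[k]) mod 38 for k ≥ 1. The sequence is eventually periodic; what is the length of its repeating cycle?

18

Computing terms: x[1] = 14, x[2] = 37, x[3] = 17, x[4] = 13, x[5] = 5, x[6] = 19, x[7] = 1, x[8] = 1, x[9] = 5, x[10] = 9, x[11] = 29, x[12] = 27, x[13] = 29, x[14] = 23, x[15] = 25, x[16] = 3, x[17] = 27, x[18] = 1, x[19] = 33, x[20] = 37, x[21] = 17.
Since (x[20], x[21]) = (x[2], x[3]) = (37, 17) (two consecutive terms determine the rest), the sequence is eventually periodic: after a pre-period of length 1 it cycles with period 18.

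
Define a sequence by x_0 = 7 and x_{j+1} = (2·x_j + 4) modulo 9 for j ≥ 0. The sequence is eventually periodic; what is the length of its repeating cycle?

Computing terms: x_0 = 7, x_1 = 0, x_2 = 4, x_3 = 3, x_4 = 1, x_5 = 6, x_6 = 7.
Since x_6 = x_0 = 7, the sequence is periodic with period 6.

6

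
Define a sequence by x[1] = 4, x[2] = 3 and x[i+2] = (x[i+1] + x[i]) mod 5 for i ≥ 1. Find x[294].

Computing terms: x[1] = 4; x[2] = 3; x[3] = 2; x[4] = 0; x[5] = 2; x[6] = 2; x[7] = 4; x[8] = 1; x[9] = 0; x[10] = 1; x[11] = 1; x[12] = 2; x[13] = 3; x[14] = 0; x[15] = 3; x[16] = 3; x[17] = 1; x[18] = 4; x[19] = 0; x[20] = 4; x[21] = 4; x[22] = 3.
Since (x[21], x[22]) = (x[1], x[2]) = (4, 3) (two consecutive terms determine the rest), the sequence is periodic with period 20.
(294 - 1) mod 20 = 13, so x[294] = x[14] = 0.

0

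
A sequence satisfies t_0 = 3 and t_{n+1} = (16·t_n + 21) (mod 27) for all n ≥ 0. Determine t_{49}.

Computing terms: t_0 = 3; t_1 = 15; t_2 = 18; t_3 = 12; t_4 = 24; t_5 = 0; t_6 = 21; t_7 = 6; t_8 = 9; t_9 = 3.
Since t_9 = t_0 = 3, the sequence is periodic with period 9.
(49 - 0) mod 9 = 4, so t_{49} = t_4 = 24.

24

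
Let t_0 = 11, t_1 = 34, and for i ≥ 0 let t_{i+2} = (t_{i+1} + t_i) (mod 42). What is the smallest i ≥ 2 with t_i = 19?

11

Listing terms: t_0 = 11, t_1 = 34, t_2 = 3, t_3 = 37, t_4 = 40, t_5 = 35, t_6 = 33, t_7 = 26, t_8 = 17, t_9 = 1, t_{10} = 18, t_{11} = 19, t_{12} = 37, t_{13} = 14, t_{14} = 9, t_{15} = 23, t_{16} = 32, t_{17} = 13, t_{18} = 3, t_{19} = 16, t_{20} = 19, t_{21} = 35, t_{22} = 12, t_{23} = 5, t_{24} = 17, t_{25} = 22, t_{26} = 39, t_{27} = 19, t_{28} = 16, t_{29} = 35, t_{30} = 9, t_{31} = 2, t_{32} = 11, t_{33} = 13, t_{34} = 24, t_{35} = 37, t_{36} = 19, t_{37} = 14, t_{38} = 33, t_{39} = 5, t_{40} = 38, t_{41} = 1, t_{42} = 39, t_{43} = 40, t_{44} = 37, t_{45} = 35, t_{46} = 30, t_{47} = 23, t_{48} = 11, t_{49} = 34.
The sequence repeats with period 48.
The value 19 first appears (with i ≥ 2) at t_{11}.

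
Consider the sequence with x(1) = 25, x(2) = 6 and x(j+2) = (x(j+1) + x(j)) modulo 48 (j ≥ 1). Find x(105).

19

Listing terms: x(1) = 25; x(2) = 6; x(3) = 31; x(4) = 37; x(5) = 20; x(6) = 9; x(7) = 29; x(8) = 38; x(9) = 19; x(10) = 9; x(11) = 28; x(12) = 37; x(13) = 17; x(14) = 6; x(15) = 23; x(16) = 29; x(17) = 4; x(18) = 33; x(19) = 37; x(20) = 22; x(21) = 11; x(22) = 33; x(23) = 44; x(24) = 29; x(25) = 25; x(26) = 6.
Since (x(25), x(26)) = (x(1), x(2)) = (25, 6) (two consecutive terms determine the rest), the sequence is periodic with period 24.
(105 - 1) mod 24 = 8, so x(105) = x(9) = 19.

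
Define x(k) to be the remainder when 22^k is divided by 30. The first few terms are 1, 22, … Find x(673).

Listing terms: x(0) = 1; x(1) = 22; x(2) = 4; x(3) = 28; x(4) = 16; x(5) = 22.
Since x(5) = x(1) = 22, the sequence is eventually periodic: after a pre-period of length 1 it cycles with period 4.
For k ≥ 1, x(k) depends only on (k - 1) mod 4. (673 - 1) mod 4 = 0, so x(673) = x(1) = 22.

22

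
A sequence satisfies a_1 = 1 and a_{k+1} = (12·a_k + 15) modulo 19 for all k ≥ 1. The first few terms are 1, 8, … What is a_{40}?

Listing terms: a_1 = 1, a_2 = 8, a_3 = 16, a_4 = 17, a_5 = 10, a_6 = 2, a_7 = 1.
The sequence repeats with period 6.
So a_{40} = a_{1 + ((40-1) mod 6)} = a_4 = 17.

17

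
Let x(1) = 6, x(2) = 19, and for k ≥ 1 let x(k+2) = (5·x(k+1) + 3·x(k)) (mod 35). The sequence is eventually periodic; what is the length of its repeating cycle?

We have x(1) = 6,  x(2) = 19,  x(3) = 8,  x(4) = 27,  x(5) = 19,  x(6) = 1,  x(7) = 27,  x(8) = 33,  x(9) = 1,  x(10) = 34,  x(11) = 33,  x(12) = 22,  x(13) = 34,  x(14) = 26,  x(15) = 22,  x(16) = 13,  x(17) = 26,  x(18) = 29,  x(19) = 13,  x(20) = 12,  x(21) = 29,  x(22) = 6,  x(23) = 12,  x(24) = 8,  x(25) = 6,  x(26) = 19.
The sequence repeats with period 24.

24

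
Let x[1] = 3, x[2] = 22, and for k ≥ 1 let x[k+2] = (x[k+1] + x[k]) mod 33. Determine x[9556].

We have x[1] = 3; x[2] = 22; x[3] = 25; x[4] = 14; x[5] = 6; x[6] = 20; x[7] = 26; x[8] = 13; x[9] = 6; x[10] = 19; x[11] = 25; x[12] = 11; x[13] = 3; x[14] = 14; x[15] = 17; x[16] = 31; x[17] = 15; x[18] = 13; x[19] = 28; x[20] = 8; x[21] = 3; x[22] = 11; x[23] = 14; x[24] = 25; x[25] = 6; x[26] = 31; x[27] = 4; x[28] = 2; x[29] = 6; x[30] = 8; x[31] = 14; x[32] = 22; x[33] = 3; x[34] = 25; x[35] = 28; x[36] = 20; x[37] = 15; x[38] = 2; x[39] = 17; x[40] = 19; x[41] = 3; x[42] = 22.
Since (x[41], x[42]) = (x[1], x[2]) = (3, 22) (two consecutive terms determine the rest), the sequence is periodic with period 40.
So x[9556] = x[1 + ((9556-1) mod 40)] = x[36] = 20.

20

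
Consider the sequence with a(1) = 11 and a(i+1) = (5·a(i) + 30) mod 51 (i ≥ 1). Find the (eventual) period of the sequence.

Listing terms: a(1) = 11,  a(2) = 34,  a(3) = 47,  a(4) = 10,  a(5) = 29,  a(6) = 22,  a(7) = 38,  a(8) = 16,  a(9) = 8,  a(10) = 19,  a(11) = 23,  a(12) = 43,  a(13) = 41,  a(14) = 31,  a(15) = 32,  a(16) = 37,  a(17) = 11.
Since a(17) = a(1) = 11, the sequence is periodic with period 16.

16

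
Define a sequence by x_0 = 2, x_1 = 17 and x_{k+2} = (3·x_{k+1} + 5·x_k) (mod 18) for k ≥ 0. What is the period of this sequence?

Listing terms: x_0 = 2,  x_1 = 17,  x_2 = 7,  x_3 = 16,  x_4 = 11,  x_5 = 5,  x_6 = 16,  x_7 = 1,  x_8 = 11,  x_9 = 2,  x_{10} = 7,  x_{11} = 13,  x_{12} = 2,  x_{13} = 17.
Since (x_{12}, x_{13}) = (x_0, x_1) = (2, 17) (two consecutive terms determine the rest), the sequence is periodic with period 12.

12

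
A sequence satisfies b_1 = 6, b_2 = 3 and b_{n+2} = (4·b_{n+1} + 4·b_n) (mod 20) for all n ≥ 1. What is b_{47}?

8

b_1 = 6; b_2 = 3; b_3 = 16; b_4 = 16; b_5 = 8; b_6 = 16; b_7 = 16.
Since (b_6, b_7) = (b_3, b_4) = (16, 16) (two consecutive terms determine the rest), the sequence is eventually periodic: after a pre-period of length 2 it cycles with period 3.
For n ≥ 3, b_n depends only on (n - 3) mod 3. (47 - 3) mod 3 = 2, so b_{47} = b_5 = 8.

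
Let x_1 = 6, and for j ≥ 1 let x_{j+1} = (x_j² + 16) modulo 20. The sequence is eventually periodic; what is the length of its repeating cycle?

Listing terms: x_1 = 6,  x_2 = 12,  x_3 = 0,  x_4 = 16,  x_5 = 12.
Since x_5 = x_2 = 12, the sequence is eventually periodic: after a pre-period of length 1 it cycles with period 3.

3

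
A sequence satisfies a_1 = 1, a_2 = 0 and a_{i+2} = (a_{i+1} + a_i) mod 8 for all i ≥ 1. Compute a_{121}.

a_1 = 1,  a_2 = 0,  a_3 = 1,  a_4 = 1,  a_5 = 2,  a_6 = 3,  a_7 = 5,  a_8 = 0,  a_9 = 5,  a_{10} = 5,  a_{11} = 2,  a_{12} = 7,  a_{13} = 1,  a_{14} = 0.
Since (a_{13}, a_{14}) = (a_1, a_2) = (1, 0) (two consecutive terms determine the rest), the sequence is periodic with period 12.
So a_{121} = a_{1 + ((121-1) mod 12)} = a_1 = 1.

1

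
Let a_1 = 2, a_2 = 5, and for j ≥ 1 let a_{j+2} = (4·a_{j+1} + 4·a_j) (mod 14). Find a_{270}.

8

Listing terms: a_1 = 2, a_2 = 5, a_3 = 0, a_4 = 6, a_5 = 10, a_6 = 8, a_7 = 2, a_8 = 12, a_9 = 0, a_{10} = 6.
Since (a_9, a_{10}) = (a_3, a_4) = (0, 6) (two consecutive terms determine the rest), the sequence is eventually periodic: after a pre-period of length 2 it cycles with period 6.
For j ≥ 3, a_j depends only on (j - 3) mod 6. (270 - 3) mod 6 = 3, so a_{270} = a_6 = 8.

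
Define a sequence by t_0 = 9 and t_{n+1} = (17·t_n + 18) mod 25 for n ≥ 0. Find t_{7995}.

Listing terms: t_0 = 9,  t_1 = 21,  t_2 = 0,  t_3 = 18,  t_4 = 24,  t_5 = 1,  t_6 = 10,  t_7 = 13,  t_8 = 14,  t_9 = 6,  t_{10} = 20,  t_{11} = 8,  t_{12} = 4,  t_{13} = 11,  t_{14} = 5,  t_{15} = 3,  t_{16} = 19,  t_{17} = 16,  t_{18} = 15,  t_{19} = 23,  t_{20} = 9.
Since t_{20} = t_0 = 9, the sequence is periodic with period 20.
So t_{7995} = t_{0 + ((7995-0) mod 20)} = t_{15} = 3.

3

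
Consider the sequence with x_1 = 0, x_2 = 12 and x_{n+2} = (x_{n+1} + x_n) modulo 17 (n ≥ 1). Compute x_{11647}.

0

x_1 = 0,  x_2 = 12,  x_3 = 12,  x_4 = 7,  x_5 = 2,  x_6 = 9,  x_7 = 11,  x_8 = 3,  x_9 = 14,  x_{10} = 0,  x_{11} = 14,  x_{12} = 14,  x_{13} = 11,  x_{14} = 8,  x_{15} = 2,  x_{16} = 10,  x_{17} = 12,  x_{18} = 5,  x_{19} = 0,  x_{20} = 5,  x_{21} = 5,  x_{22} = 10,  x_{23} = 15,  x_{24} = 8,  x_{25} = 6,  x_{26} = 14,  x_{27} = 3,  x_{28} = 0,  x_{29} = 3,  x_{30} = 3,  x_{31} = 6,  x_{32} = 9,  x_{33} = 15,  x_{34} = 7,  x_{35} = 5,  x_{36} = 12,  x_{37} = 0,  x_{38} = 12.
The sequence repeats with period 36.
(11647 - 1) mod 36 = 18, so x_{11647} = x_{19} = 0.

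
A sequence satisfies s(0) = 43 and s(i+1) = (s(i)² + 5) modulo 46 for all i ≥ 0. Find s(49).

s(0) = 43,  s(1) = 14,  s(2) = 17,  s(3) = 18,  s(4) = 7,  s(5) = 8,  s(6) = 23,  s(7) = 28,  s(8) = 7.
Since s(8) = s(4) = 7, the sequence is eventually periodic: after a pre-period of length 4 it cycles with period 4.
For i ≥ 4, s(i) depends only on (i - 4) mod 4. (49 - 4) mod 4 = 1, so s(49) = s(5) = 8.

8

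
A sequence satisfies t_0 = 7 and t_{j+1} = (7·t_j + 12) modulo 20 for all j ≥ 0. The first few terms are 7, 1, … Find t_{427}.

5

We have t_0 = 7, t_1 = 1, t_2 = 19, t_3 = 5, t_4 = 7.
Since t_4 = t_0 = 7, the sequence is periodic with period 4.
(427 - 0) mod 4 = 3, so t_{427} = t_3 = 5.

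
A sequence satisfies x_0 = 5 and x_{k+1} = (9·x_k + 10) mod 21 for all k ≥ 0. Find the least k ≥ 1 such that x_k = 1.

2

x_0 = 5,  x_1 = 13,  x_2 = 1,  x_3 = 19,  x_4 = 13.
Since x_4 = x_1 = 13, the sequence is eventually periodic: after a pre-period of length 1 it cycles with period 3.
The value 1 first appears (with k ≥ 1) at x_2.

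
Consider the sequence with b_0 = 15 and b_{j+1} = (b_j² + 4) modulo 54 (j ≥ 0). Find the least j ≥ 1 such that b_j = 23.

4

b_0 = 15,  b_1 = 13,  b_2 = 11,  b_3 = 17,  b_4 = 23,  b_5 = 47,  b_6 = 53,  b_7 = 5,  b_8 = 29,  b_9 = 35,  b_{10} = 41,  b_{11} = 11.
Since b_{11} = b_2 = 11, the sequence is eventually periodic: after a pre-period of length 2 it cycles with period 9.
The value 23 first appears (with j ≥ 1) at b_4.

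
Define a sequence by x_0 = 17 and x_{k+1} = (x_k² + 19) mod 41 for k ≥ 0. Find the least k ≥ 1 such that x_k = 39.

x_0 = 17,  x_1 = 21,  x_2 = 9,  x_3 = 18,  x_4 = 15,  x_5 = 39,  x_6 = 23,  x_7 = 15.
Since x_7 = x_4 = 15, the sequence is eventually periodic: after a pre-period of length 4 it cycles with period 3.
The value 39 first appears (with k ≥ 1) at x_5.

5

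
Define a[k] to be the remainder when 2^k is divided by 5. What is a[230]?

Computing terms: a[0] = 1,  a[1] = 2,  a[2] = 4,  a[3] = 3,  a[4] = 1.
The sequence repeats with period 4.
(230 - 0) mod 4 = 2, so a[230] = a[2] = 4.

4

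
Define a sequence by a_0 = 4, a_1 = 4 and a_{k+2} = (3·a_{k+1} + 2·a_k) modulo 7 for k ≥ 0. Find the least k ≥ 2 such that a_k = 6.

Computing terms: a_0 = 4,  a_1 = 4,  a_2 = 6,  a_3 = 5,  a_4 = 6,  a_5 = 0,  a_6 = 5,  a_7 = 1,  a_8 = 6,  a_9 = 6,  a_{10} = 2,  a_{11} = 4,  a_{12} = 2,  a_{13} = 0,  a_{14} = 4,  a_{15} = 5,  a_{16} = 2,  a_{17} = 2,  a_{18} = 3,  a_{19} = 6,  a_{20} = 3,  a_{21} = 0,  a_{22} = 6,  a_{23} = 4,  a_{24} = 3,  a_{25} = 3,  a_{26} = 1,  a_{27} = 2,  a_{28} = 1,  a_{29} = 0,  a_{30} = 2,  a_{31} = 6,  a_{32} = 1,  a_{33} = 1,  a_{34} = 5,  a_{35} = 3,  a_{36} = 5,  a_{37} = 0,  a_{38} = 3,  a_{39} = 2,  a_{40} = 5,  a_{41} = 5,  a_{42} = 4,  a_{43} = 1,  a_{44} = 4,  a_{45} = 0,  a_{46} = 1,  a_{47} = 3,  a_{48} = 4,  a_{49} = 4.
Since (a_{48}, a_{49}) = (a_0, a_1) = (4, 4) (two consecutive terms determine the rest), the sequence is periodic with period 48.
The value 6 first appears (with k ≥ 2) at a_2.

2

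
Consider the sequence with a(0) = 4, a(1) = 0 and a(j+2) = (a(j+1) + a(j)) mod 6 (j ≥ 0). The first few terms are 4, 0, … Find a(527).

2

We have a(0) = 4,  a(1) = 0,  a(2) = 4,  a(3) = 4,  a(4) = 2,  a(5) = 0,  a(6) = 2,  a(7) = 2,  a(8) = 4,  a(9) = 0.
Since (a(8), a(9)) = (a(0), a(1)) = (4, 0) (two consecutive terms determine the rest), the sequence is periodic with period 8.
So a(527) = a(0 + ((527-0) mod 8)) = a(7) = 2.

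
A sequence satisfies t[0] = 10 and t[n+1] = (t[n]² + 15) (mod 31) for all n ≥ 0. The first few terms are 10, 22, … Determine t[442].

Computing terms: t[0] = 10,  t[1] = 22,  t[2] = 3,  t[3] = 24,  t[4] = 2,  t[5] = 19,  t[6] = 4,  t[7] = 0,  t[8] = 15,  t[9] = 23,  t[10] = 17,  t[11] = 25,  t[12] = 20,  t[13] = 12,  t[14] = 4.
Since t[14] = t[6] = 4, the sequence is eventually periodic: after a pre-period of length 6 it cycles with period 8.
For n ≥ 6, t[n] depends only on (n - 6) mod 8. (442 - 6) mod 8 = 4, so t[442] = t[10] = 17.

17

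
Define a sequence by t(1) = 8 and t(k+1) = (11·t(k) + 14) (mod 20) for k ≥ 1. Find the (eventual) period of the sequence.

Listing terms: t(1) = 8; t(2) = 2; t(3) = 16; t(4) = 10; t(5) = 4; t(6) = 18; t(7) = 12; t(8) = 6; t(9) = 0; t(10) = 14; t(11) = 8.
Since t(11) = t(1) = 8, the sequence is periodic with period 10.

10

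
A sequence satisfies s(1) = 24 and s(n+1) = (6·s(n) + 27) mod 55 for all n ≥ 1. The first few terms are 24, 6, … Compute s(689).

Computing terms: s(1) = 24; s(2) = 6; s(3) = 8; s(4) = 20; s(5) = 37; s(6) = 29; s(7) = 36; s(8) = 23; s(9) = 0; s(10) = 27; s(11) = 24.
The sequence repeats with period 10.
So s(689) = s(1 + ((689-1) mod 10)) = s(9) = 0.

0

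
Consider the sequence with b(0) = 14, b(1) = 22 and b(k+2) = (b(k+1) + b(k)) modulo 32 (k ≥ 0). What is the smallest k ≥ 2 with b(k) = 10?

Computing terms: b(0) = 14; b(1) = 22; b(2) = 4; b(3) = 26; b(4) = 30; b(5) = 24; b(6) = 22; b(7) = 14; b(8) = 4; b(9) = 18; b(10) = 22; b(11) = 8; b(12) = 30; b(13) = 6; b(14) = 4; b(15) = 10; b(16) = 14; b(17) = 24; b(18) = 6; b(19) = 30; b(20) = 4; b(21) = 2; b(22) = 6; b(23) = 8; b(24) = 14; b(25) = 22.
Since (b(24), b(25)) = (b(0), b(1)) = (14, 22) (two consecutive terms determine the rest), the sequence is periodic with period 24.
The value 10 first appears (with k ≥ 2) at b(15).

15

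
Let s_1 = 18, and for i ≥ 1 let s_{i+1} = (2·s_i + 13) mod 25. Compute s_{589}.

23

Listing terms: s_1 = 18; s_2 = 24; s_3 = 11; s_4 = 10; s_5 = 8; s_6 = 4; s_7 = 21; s_8 = 5; s_9 = 23; s_{10} = 9; s_{11} = 6; s_{12} = 0; s_{13} = 13; s_{14} = 14; s_{15} = 16; s_{16} = 20; s_{17} = 3; s_{18} = 19; s_{19} = 1; s_{20} = 15; s_{21} = 18.
Since s_{21} = s_1 = 18, the sequence is periodic with period 20.
(589 - 1) mod 20 = 8, so s_{589} = s_9 = 23.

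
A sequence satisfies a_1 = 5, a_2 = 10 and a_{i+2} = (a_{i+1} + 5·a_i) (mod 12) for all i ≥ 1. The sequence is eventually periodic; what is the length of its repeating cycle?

We have a_1 = 5,  a_2 = 10,  a_3 = 11,  a_4 = 1,  a_5 = 8,  a_6 = 1,  a_7 = 5,  a_8 = 10.
The sequence repeats with period 6.

6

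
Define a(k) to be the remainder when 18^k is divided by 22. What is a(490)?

12

Computing terms: a(0) = 1,  a(1) = 18,  a(2) = 16,  a(3) = 2,  a(4) = 14,  a(5) = 10,  a(6) = 4,  a(7) = 6,  a(8) = 20,  a(9) = 8,  a(10) = 12,  a(11) = 18.
Since a(11) = a(1) = 18, the sequence is eventually periodic: after a pre-period of length 1 it cycles with period 10.
For k ≥ 1, a(k) depends only on (k - 1) mod 10. (490 - 1) mod 10 = 9, so a(490) = a(10) = 12.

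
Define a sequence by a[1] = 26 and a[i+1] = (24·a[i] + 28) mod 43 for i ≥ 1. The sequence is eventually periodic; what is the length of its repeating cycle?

We have a[1] = 26,  a[2] = 7,  a[3] = 24,  a[4] = 2,  a[5] = 33,  a[6] = 3,  a[7] = 14,  a[8] = 20,  a[9] = 35,  a[10] = 8,  a[11] = 5,  a[12] = 19,  a[13] = 11,  a[14] = 34,  a[15] = 27,  a[16] = 31,  a[17] = 41,  a[18] = 23,  a[19] = 21,  a[20] = 16,  a[21] = 25,  a[22] = 26.
Since a[22] = a[1] = 26, the sequence is periodic with period 21.

21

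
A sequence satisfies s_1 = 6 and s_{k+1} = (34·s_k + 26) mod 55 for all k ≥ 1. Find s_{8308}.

We have s_1 = 6, s_2 = 10, s_3 = 36, s_4 = 40, s_5 = 11, s_6 = 15, s_7 = 41, s_8 = 45, s_9 = 16, s_{10} = 20, s_{11} = 46, s_{12} = 50, s_{13} = 21, s_{14} = 25, s_{15} = 51, s_{16} = 0, s_{17} = 26, s_{18} = 30, s_{19} = 1, s_{20} = 5, s_{21} = 31, s_{22} = 35, s_{23} = 6.
The sequence repeats with period 22.
So s_{8308} = s_{1 + ((8308-1) mod 22)} = s_{14} = 25.

25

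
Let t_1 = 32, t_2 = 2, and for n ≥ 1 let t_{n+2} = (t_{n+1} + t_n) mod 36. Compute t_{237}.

Listing terms: t_1 = 32; t_2 = 2; t_3 = 34; t_4 = 0; t_5 = 34; t_6 = 34; t_7 = 32; t_8 = 30; t_9 = 26; t_{10} = 20; t_{11} = 10; t_{12} = 30; t_{13} = 4; t_{14} = 34; t_{15} = 2; t_{16} = 0; t_{17} = 2; t_{18} = 2; t_{19} = 4; t_{20} = 6; t_{21} = 10; t_{22} = 16; t_{23} = 26; t_{24} = 6; t_{25} = 32; t_{26} = 2.
Since (t_{25}, t_{26}) = (t_1, t_2) = (32, 2) (two consecutive terms determine the rest), the sequence is periodic with period 24.
(237 - 1) mod 24 = 20, so t_{237} = t_{21} = 10.

10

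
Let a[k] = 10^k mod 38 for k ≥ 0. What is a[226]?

We have a[0] = 1; a[1] = 10; a[2] = 24; a[3] = 12; a[4] = 6; a[5] = 22; a[6] = 30; a[7] = 34; a[8] = 36; a[9] = 18; a[10] = 28; a[11] = 14; a[12] = 26; a[13] = 32; a[14] = 16; a[15] = 8; a[16] = 4; a[17] = 2; a[18] = 20; a[19] = 10.
Since a[19] = a[1] = 10, the sequence is eventually periodic: after a pre-period of length 1 it cycles with period 18.
For k ≥ 1, a[k] depends only on (k - 1) mod 18. (226 - 1) mod 18 = 9, so a[226] = a[10] = 28.

28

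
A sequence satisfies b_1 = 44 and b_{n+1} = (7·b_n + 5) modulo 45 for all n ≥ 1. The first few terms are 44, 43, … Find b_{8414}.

Computing terms: b_1 = 44, b_2 = 43, b_3 = 36, b_4 = 32, b_5 = 4, b_6 = 33, b_7 = 11, b_8 = 37, b_9 = 39, b_{10} = 8, b_{11} = 16, b_{12} = 27, b_{13} = 14, b_{14} = 13, b_{15} = 6, b_{16} = 2, b_{17} = 19, b_{18} = 3, b_{19} = 26, b_{20} = 7, b_{21} = 9, b_{22} = 23, b_{23} = 31, b_{24} = 42, b_{25} = 29, b_{26} = 28, b_{27} = 21, b_{28} = 17, b_{29} = 34, b_{30} = 18, b_{31} = 41, b_{32} = 22, b_{33} = 24, b_{34} = 38, b_{35} = 1, b_{36} = 12, b_{37} = 44.
The sequence repeats with period 36.
(8414 - 1) mod 36 = 25, so b_{8414} = b_{26} = 28.

28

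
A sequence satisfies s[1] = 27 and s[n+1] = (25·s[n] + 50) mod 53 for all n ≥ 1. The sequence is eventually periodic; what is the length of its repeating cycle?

We have s[1] = 27, s[2] = 36, s[3] = 49, s[4] = 3, s[5] = 19, s[6] = 48, s[7] = 31, s[8] = 30, s[9] = 5, s[10] = 16, s[11] = 26, s[12] = 11, s[13] = 7, s[14] = 13, s[15] = 4, s[16] = 44, s[17] = 37, s[18] = 21, s[19] = 45, s[20] = 9, s[21] = 10, s[22] = 35, s[23] = 24, s[24] = 14, s[25] = 29, s[26] = 33, s[27] = 27.
The sequence repeats with period 26.

26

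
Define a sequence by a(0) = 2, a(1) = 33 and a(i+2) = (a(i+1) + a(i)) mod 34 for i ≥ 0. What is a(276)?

Listing terms: a(0) = 2; a(1) = 33; a(2) = 1; a(3) = 0; a(4) = 1; a(5) = 1; a(6) = 2; a(7) = 3; a(8) = 5; a(9) = 8; a(10) = 13; a(11) = 21; a(12) = 0; a(13) = 21; a(14) = 21; a(15) = 8; a(16) = 29; a(17) = 3; a(18) = 32; a(19) = 1; a(20) = 33; a(21) = 0; a(22) = 33; a(23) = 33; a(24) = 32; a(25) = 31; a(26) = 29; a(27) = 26; a(28) = 21; a(29) = 13; a(30) = 0; a(31) = 13; a(32) = 13; a(33) = 26; a(34) = 5; a(35) = 31; a(36) = 2; a(37) = 33.
The sequence repeats with period 36.
So a(276) = a(0 + ((276-0) mod 36)) = a(24) = 32.

32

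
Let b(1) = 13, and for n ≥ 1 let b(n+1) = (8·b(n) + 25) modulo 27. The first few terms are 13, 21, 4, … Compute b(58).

3

b(1) = 13; b(2) = 21; b(3) = 4; b(4) = 3; b(5) = 22; b(6) = 12; b(7) = 13.
The sequence repeats with period 6.
So b(58) = b(1 + ((58-1) mod 6)) = b(4) = 3.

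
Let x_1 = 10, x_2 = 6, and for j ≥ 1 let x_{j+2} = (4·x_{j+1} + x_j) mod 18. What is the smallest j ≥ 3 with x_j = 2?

x_1 = 10,  x_2 = 6,  x_3 = 16,  x_4 = 16,  x_5 = 8,  x_6 = 12,  x_7 = 2,  x_8 = 2,  x_9 = 10,  x_{10} = 6.
Since (x_9, x_{10}) = (x_1, x_2) = (10, 6) (two consecutive terms determine the rest), the sequence is periodic with period 8.
The value 2 first appears (with j ≥ 3) at x_7.

7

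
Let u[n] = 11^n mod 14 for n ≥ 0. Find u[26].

9

We have u[0] = 1,  u[1] = 11,  u[2] = 9,  u[3] = 1.
The sequence repeats with period 3.
(26 - 0) mod 3 = 2, so u[26] = u[2] = 9.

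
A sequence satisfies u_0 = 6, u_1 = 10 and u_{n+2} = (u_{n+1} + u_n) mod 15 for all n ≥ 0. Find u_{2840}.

We have u_0 = 6; u_1 = 10; u_2 = 1; u_3 = 11; u_4 = 12; u_5 = 8; u_6 = 5; u_7 = 13; u_8 = 3; u_9 = 1; u_{10} = 4; u_{11} = 5; u_{12} = 9; u_{13} = 14; u_{14} = 8; u_{15} = 7; u_{16} = 0; u_{17} = 7; u_{18} = 7; u_{19} = 14; u_{20} = 6; u_{21} = 5; u_{22} = 11; u_{23} = 1; u_{24} = 12; u_{25} = 13; u_{26} = 10; u_{27} = 8; u_{28} = 3; u_{29} = 11; u_{30} = 14; u_{31} = 10; u_{32} = 9; u_{33} = 4; u_{34} = 13; u_{35} = 2; u_{36} = 0; u_{37} = 2; u_{38} = 2; u_{39} = 4; u_{40} = 6; u_{41} = 10.
The sequence repeats with period 40.
So u_{2840} = u_{0 + ((2840-0) mod 40)} = u_0 = 6.

6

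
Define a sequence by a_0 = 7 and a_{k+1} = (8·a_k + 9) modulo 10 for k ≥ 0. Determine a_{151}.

We have a_0 = 7; a_1 = 5; a_2 = 9; a_3 = 1; a_4 = 7.
Since a_4 = a_0 = 7, the sequence is periodic with period 4.
(151 - 0) mod 4 = 3, so a_{151} = a_3 = 1.

1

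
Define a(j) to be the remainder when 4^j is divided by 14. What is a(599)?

2

Listing terms: a(0) = 1; a(1) = 4; a(2) = 2; a(3) = 8; a(4) = 4.
Since a(4) = a(1) = 4, the sequence is eventually periodic: after a pre-period of length 1 it cycles with period 3.
For j ≥ 1, a(j) depends only on (j - 1) mod 3. (599 - 1) mod 3 = 1, so a(599) = a(2) = 2.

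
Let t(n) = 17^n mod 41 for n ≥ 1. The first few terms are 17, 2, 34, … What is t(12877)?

We have t(1) = 17, t(2) = 2, t(3) = 34, t(4) = 4, t(5) = 27, t(6) = 8, t(7) = 13, t(8) = 16, t(9) = 26, t(10) = 32, t(11) = 11, t(12) = 23, t(13) = 22, t(14) = 5, t(15) = 3, t(16) = 10, t(17) = 6, t(18) = 20, t(19) = 12, t(20) = 40, t(21) = 24, t(22) = 39, t(23) = 7, t(24) = 37, t(25) = 14, t(26) = 33, t(27) = 28, t(28) = 25, t(29) = 15, t(30) = 9, t(31) = 30, t(32) = 18, t(33) = 19, t(34) = 36, t(35) = 38, t(36) = 31, t(37) = 35, t(38) = 21, t(39) = 29, t(40) = 1, t(41) = 17.
The sequence repeats with period 40.
So t(12877) = t(1 + ((12877-1) mod 40)) = t(37) = 35.

35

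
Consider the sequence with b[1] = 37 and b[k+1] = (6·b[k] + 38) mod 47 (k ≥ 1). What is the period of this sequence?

23

b[1] = 37,  b[2] = 25,  b[3] = 0,  b[4] = 38,  b[5] = 31,  b[6] = 36,  b[7] = 19,  b[8] = 11,  b[9] = 10,  b[10] = 4,  b[11] = 15,  b[12] = 34,  b[13] = 7,  b[14] = 33,  b[15] = 1,  b[16] = 44,  b[17] = 20,  b[18] = 17,  b[19] = 46,  b[20] = 32,  b[21] = 42,  b[22] = 8,  b[23] = 39,  b[24] = 37.
The sequence repeats with period 23.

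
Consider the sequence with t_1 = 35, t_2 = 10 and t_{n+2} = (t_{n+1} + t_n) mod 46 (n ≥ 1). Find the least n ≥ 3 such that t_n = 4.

Computing terms: t_1 = 35,  t_2 = 10,  t_3 = 45,  t_4 = 9,  t_5 = 8,  t_6 = 17,  t_7 = 25,  t_8 = 42,  t_9 = 21,  t_{10} = 17,  t_{11} = 38,  t_{12} = 9,  t_{13} = 1,  t_{14} = 10,  t_{15} = 11,  t_{16} = 21,  t_{17} = 32,  t_{18} = 7,  t_{19} = 39,  t_{20} = 0,  t_{21} = 39,  t_{22} = 39,  t_{23} = 32,  t_{24} = 25,  t_{25} = 11,  t_{26} = 36,  t_{27} = 1,  t_{28} = 37,  t_{29} = 38,  t_{30} = 29,  t_{31} = 21,  t_{32} = 4,  t_{33} = 25,  t_{34} = 29,  t_{35} = 8,  t_{36} = 37,  t_{37} = 45,  t_{38} = 36,  t_{39} = 35,  t_{40} = 25,  t_{41} = 14,  t_{42} = 39,  t_{43} = 7,  t_{44} = 0,  t_{45} = 7,  t_{46} = 7,  t_{47} = 14,  t_{48} = 21,  t_{49} = 35,  t_{50} = 10.
The sequence repeats with period 48.
The value 4 first appears (with n ≥ 3) at t_{32}.

32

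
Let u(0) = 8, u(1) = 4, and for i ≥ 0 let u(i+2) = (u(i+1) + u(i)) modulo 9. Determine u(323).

4

We have u(0) = 8, u(1) = 4, u(2) = 3, u(3) = 7, u(4) = 1, u(5) = 8, u(6) = 0, u(7) = 8, u(8) = 8, u(9) = 7, u(10) = 6, u(11) = 4, u(12) = 1, u(13) = 5, u(14) = 6, u(15) = 2, u(16) = 8, u(17) = 1, u(18) = 0, u(19) = 1, u(20) = 1, u(21) = 2, u(22) = 3, u(23) = 5, u(24) = 8, u(25) = 4.
The sequence repeats with period 24.
So u(323) = u(0 + ((323-0) mod 24)) = u(11) = 4.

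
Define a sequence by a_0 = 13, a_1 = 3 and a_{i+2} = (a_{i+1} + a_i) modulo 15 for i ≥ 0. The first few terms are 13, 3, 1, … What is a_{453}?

6

Computing terms: a_0 = 13; a_1 = 3; a_2 = 1; a_3 = 4; a_4 = 5; a_5 = 9; a_6 = 14; a_7 = 8; a_8 = 7; a_9 = 0; a_{10} = 7; a_{11} = 7; a_{12} = 14; a_{13} = 6; a_{14} = 5; a_{15} = 11; a_{16} = 1; a_{17} = 12; a_{18} = 13; a_{19} = 10; a_{20} = 8; a_{21} = 3; a_{22} = 11; a_{23} = 14; a_{24} = 10; a_{25} = 9; a_{26} = 4; a_{27} = 13; a_{28} = 2; a_{29} = 0; a_{30} = 2; a_{31} = 2; a_{32} = 4; a_{33} = 6; a_{34} = 10; a_{35} = 1; a_{36} = 11; a_{37} = 12; a_{38} = 8; a_{39} = 5; a_{40} = 13; a_{41} = 3.
The sequence repeats with period 40.
So a_{453} = a_{0 + ((453-0) mod 40)} = a_{13} = 6.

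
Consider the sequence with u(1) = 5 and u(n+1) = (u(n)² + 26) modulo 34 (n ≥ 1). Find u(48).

9

We have u(1) = 5; u(2) = 17; u(3) = 9; u(4) = 5.
Since u(4) = u(1) = 5, the sequence is periodic with period 3.
So u(48) = u(1 + ((48-1) mod 3)) = u(3) = 9.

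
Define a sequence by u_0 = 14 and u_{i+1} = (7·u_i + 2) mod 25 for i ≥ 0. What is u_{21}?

0

u_0 = 14, u_1 = 0, u_2 = 2, u_3 = 16, u_4 = 14.
Since u_4 = u_0 = 14, the sequence is periodic with period 4.
(21 - 0) mod 4 = 1, so u_{21} = u_1 = 0.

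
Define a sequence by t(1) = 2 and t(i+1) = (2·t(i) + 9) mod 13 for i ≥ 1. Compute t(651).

9

Listing terms: t(1) = 2, t(2) = 0, t(3) = 9, t(4) = 1, t(5) = 11, t(6) = 5, t(7) = 6, t(8) = 8, t(9) = 12, t(10) = 7, t(11) = 10, t(12) = 3, t(13) = 2.
The sequence repeats with period 12.
So t(651) = t(1 + ((651-1) mod 12)) = t(3) = 9.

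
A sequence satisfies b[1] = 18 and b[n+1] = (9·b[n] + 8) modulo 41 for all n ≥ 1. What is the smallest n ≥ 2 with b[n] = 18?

We have b[1] = 18,  b[2] = 6,  b[3] = 21,  b[4] = 33,  b[5] = 18.
Since b[5] = b[1] = 18, the sequence is periodic with period 4.
The value 18 next appears (with n ≥ 2) at b[5].

5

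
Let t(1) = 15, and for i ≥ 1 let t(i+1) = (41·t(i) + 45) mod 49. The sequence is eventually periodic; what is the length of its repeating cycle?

t(1) = 15; t(2) = 23; t(3) = 8; t(4) = 30; t(5) = 1; t(6) = 37; t(7) = 43; t(8) = 44; t(9) = 36; t(10) = 2; t(11) = 29; t(12) = 9; t(13) = 22; t(14) = 16; t(15) = 15.
Since t(15) = t(1) = 15, the sequence is periodic with period 14.

14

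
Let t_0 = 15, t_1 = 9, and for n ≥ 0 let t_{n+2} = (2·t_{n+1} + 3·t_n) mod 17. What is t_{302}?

We have t_0 = 15; t_1 = 9; t_2 = 12; t_3 = 0; t_4 = 2; t_5 = 4; t_6 = 14; t_7 = 6; t_8 = 3; t_9 = 7; t_{10} = 6; t_{11} = 16; t_{12} = 16; t_{13} = 12; t_{14} = 4; t_{15} = 10; t_{16} = 15; t_{17} = 9.
Since (t_{16}, t_{17}) = (t_0, t_1) = (15, 9) (two consecutive terms determine the rest), the sequence is periodic with period 16.
(302 - 0) mod 16 = 14, so t_{302} = t_{14} = 4.

4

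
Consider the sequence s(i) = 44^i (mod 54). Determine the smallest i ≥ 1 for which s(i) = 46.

2

We have s(0) = 1,  s(1) = 44,  s(2) = 46,  s(3) = 26,  s(4) = 10,  s(5) = 8,  s(6) = 28,  s(7) = 44.
Since s(7) = s(1) = 44, the sequence is eventually periodic: after a pre-period of length 1 it cycles with period 6.
The value 46 first appears (with i ≥ 1) at s(2).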